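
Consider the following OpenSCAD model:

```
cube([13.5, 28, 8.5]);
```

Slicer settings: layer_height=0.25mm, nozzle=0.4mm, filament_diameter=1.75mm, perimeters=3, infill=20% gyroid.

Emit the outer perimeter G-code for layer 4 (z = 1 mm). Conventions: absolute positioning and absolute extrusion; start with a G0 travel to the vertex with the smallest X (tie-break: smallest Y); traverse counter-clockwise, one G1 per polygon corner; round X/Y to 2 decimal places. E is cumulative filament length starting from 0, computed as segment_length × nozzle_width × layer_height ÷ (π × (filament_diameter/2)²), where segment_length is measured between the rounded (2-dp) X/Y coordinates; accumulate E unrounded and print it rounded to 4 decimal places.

At z = 1 mm: the 13.5×28 cube contributes its full rectangle. The outline is a single polygon with 4 vertices. Extrusion per mm of travel: 0.4 × 0.25 / (π × 0.875²) = 0.041575. Accumulating E over each segment gives final E = 3.4507.

G0 X0.00 Y0.00 Z1.00
G1 X13.50 Y0.00 E0.5613
G1 X13.50 Y28.00 E1.7254
G1 X0.00 Y28.00 E2.2866
G1 X0.00 Y0.00 E3.4507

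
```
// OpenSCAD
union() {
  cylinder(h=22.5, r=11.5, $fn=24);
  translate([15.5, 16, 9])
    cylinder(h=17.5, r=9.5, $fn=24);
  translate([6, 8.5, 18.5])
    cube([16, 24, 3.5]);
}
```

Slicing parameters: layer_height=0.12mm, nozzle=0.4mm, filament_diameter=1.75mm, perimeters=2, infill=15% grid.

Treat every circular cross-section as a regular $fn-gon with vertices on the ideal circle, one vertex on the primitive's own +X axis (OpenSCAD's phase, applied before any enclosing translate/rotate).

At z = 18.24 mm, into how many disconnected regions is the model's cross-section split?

At z = 18.24 mm: the r=11.5 cylinder contributes a regular 24-gon of circumradius 11.5; the r=9.5 cylinder at (15.5, 16) contributes a regular 24-gon of circumradius 9.5; the cube at (6, 8.5) is not intersected at this z (z outside [18.5, 22]); Taking the union: the 2 present regions are separate (no shared area or edge), so areas and boundary lengths simply add and each stays a separate island — 2 connected regions. The result has 2 disconnected regions.

2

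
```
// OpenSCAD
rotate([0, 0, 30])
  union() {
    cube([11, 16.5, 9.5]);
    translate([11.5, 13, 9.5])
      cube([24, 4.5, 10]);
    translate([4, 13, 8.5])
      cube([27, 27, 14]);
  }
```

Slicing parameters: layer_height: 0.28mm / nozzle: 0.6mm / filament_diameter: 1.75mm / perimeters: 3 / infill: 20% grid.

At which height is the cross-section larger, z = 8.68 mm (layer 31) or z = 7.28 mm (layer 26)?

Layer 31 (z = 8.68): the cube is present — its section is the full 11×16.5 rectangle (area 181.50 mm²); the cube at (11.5, 13) is absent (z outside [9.5, 19.5]); the cube at (4, 13) is present — its section is the full 27×27 rectangle (area 729.00 mm²); Merging all regions: the regions partially overlap — summed areas 910.50 mm² minus the doubly-counted overlap 24.50 mm² gives 886.00 mm² — area = 886.00 mm²; (rotated 30° about Z; rotation is an isometry so areas/perimeters/island counts are preserved). So its area = 886.00 mm². Layer 26 (z = 7.28): the 11×16.5 cube contributes its full rectangle (area 181.50 mm²); the cube at (11.5, 13) is not intersected at this z (z outside [9.5, 19.5]); the cube at (4, 13) is absent (z outside [8.5, 22.5]); Merging all regions: only the 11×16.5 cube is present, so the union is just that shape — area = 181.50 mm²; (whole slice rotated 30° about Z — lengths, areas and connectivity unchanged). So its area = 181.50 mm². Layer 31 is larger (886.00 vs 181.50 mm²).

layer 31 (z = 8.68 mm)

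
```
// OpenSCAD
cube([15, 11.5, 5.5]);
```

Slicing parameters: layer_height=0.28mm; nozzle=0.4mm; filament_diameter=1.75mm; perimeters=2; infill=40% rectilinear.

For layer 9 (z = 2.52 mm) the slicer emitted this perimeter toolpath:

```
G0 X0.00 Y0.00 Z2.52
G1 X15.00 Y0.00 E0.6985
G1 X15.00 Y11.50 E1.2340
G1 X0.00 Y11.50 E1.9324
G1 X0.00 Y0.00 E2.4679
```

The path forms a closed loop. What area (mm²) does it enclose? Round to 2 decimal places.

Apply the shoelace formula to the sequence of (X, Y) vertices; enclosed area = 172.50 mm².

172.50 mm²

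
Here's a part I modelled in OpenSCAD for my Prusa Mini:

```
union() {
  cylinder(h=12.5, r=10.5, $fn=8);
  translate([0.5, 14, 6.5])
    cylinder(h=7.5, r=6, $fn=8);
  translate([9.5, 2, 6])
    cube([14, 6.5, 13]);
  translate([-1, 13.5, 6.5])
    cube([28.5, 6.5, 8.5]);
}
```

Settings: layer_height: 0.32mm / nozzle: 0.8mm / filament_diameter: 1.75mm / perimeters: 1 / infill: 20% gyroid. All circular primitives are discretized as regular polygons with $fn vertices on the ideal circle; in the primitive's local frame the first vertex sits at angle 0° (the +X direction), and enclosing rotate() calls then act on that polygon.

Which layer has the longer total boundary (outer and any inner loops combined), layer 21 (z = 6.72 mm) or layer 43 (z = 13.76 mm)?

Layer 21 (z = 6.72): the cylinder: section is a regular 8-gon, circumradius r=10.5 (perimeter = 2·8·10.500·sin(180°/8) = 64.29 mm); the cylinder at (0.5, 14): section is a regular 8-gon, circumradius r=6 (perimeter = 2·8·6.000·sin(180°/8) = 36.74 mm); the 14×6.5 cube at (9.5, 2) contributes its full rectangle (perimeter 41.00 mm); the cube at (-1, 13.5) (footprint 28.5×6.5) is included at this height (perimeter 70.00 mm); Taking the union: the regions partially overlap (shared area 45.22 mm²), so the edge portions inside another operand are dropped and the merged outline is re-measured after clipping — boundary = 173.41 mm. So its perimeter = 173.41 mm. Layer 43 (z = 13.76): the cylinder does not reach this height (z outside [0, 12.5]); the r=6 cylinder at (0.5, 14) contributes a regular 8-gon of circumradius 6 (perimeter = 2·8·6.000·sin(180°/8) = 36.74 mm); the cube at (9.5, 2) is present — its section is the full 14×6.5 rectangle (perimeter 41.00 mm); the 28.5×6.5 cube at (-1, 13.5) contributes its full rectangle (perimeter 70.00 mm); Merging all regions: the regions partially overlap (shared area 37.69 mm²), so the edge portions inside another operand are dropped and the merged outline is re-measured after clipping — boundary = 123.22 mm. So its perimeter = 123.22 mm. Layer 21 is larger (173.41 vs 123.22 mm).

layer 21 (z = 6.72 mm)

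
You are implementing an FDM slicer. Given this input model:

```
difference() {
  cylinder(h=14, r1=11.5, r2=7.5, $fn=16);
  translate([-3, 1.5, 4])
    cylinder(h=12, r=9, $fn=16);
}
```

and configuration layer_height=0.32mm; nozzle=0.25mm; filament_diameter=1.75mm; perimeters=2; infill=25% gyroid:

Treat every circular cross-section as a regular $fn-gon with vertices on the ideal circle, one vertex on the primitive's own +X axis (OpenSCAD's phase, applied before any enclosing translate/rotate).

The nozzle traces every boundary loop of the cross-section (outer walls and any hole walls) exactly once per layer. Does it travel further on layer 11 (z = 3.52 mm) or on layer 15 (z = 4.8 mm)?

Layer 11 (z = 3.52): the cone (r1=11.5→r2=7.5) has section circumradius 10.494 here — a regular 16-gon (perimeter = 2·16·10.494·sin(180°/16) = 65.51 mm); the cylinder at (-3, 1.5) is absent (z outside [4, 16]); Taking the first minus the rest: none of the subtracted shapes is present at this height, so the cone is unchanged — boundary = 65.51 mm. So its perimeter = 65.51 mm. Layer 15 (z = 4.8): the cone contributes a regular 16-gon of circumradius 10.129 (interpolated between r1=11.5 and r2=7.5 at t=0.343) (perimeter = 2·16·10.129·sin(180°/16) = 63.23 mm); the r=9 cylinder at (-3, 1.5) contributes a regular 16-gon of circumradius 9 (perimeter = 2·16·9.000·sin(180°/16) = 56.19 mm); After the difference (first − rest): starting from the cone, the r=9 cylinder at (-3, 1.5) partially overlaps it — only the 214.41 mm² overlap (of its 247.98 mm²) is removed, clipping the outline — boundary = 73.08 mm. So its perimeter = 73.08 mm. Layer 15 is larger (73.08 vs 65.51 mm).

layer 15 (z = 4.8 mm)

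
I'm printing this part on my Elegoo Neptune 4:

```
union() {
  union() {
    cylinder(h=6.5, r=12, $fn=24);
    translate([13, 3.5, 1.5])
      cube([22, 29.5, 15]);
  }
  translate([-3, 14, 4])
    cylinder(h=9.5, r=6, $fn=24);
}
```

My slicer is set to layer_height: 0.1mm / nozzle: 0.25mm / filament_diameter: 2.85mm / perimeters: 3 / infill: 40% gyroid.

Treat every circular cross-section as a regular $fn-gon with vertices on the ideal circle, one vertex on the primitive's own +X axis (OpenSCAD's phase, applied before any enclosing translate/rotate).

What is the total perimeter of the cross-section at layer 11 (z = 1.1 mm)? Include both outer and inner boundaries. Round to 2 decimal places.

75.18 mm

At z = 1.1 mm: the r=12 cylinder gives a regular 24-gon of circumradius 12 (constant along its height) (perimeter = 2·24·12.000·sin(180°/24) = 75.18 mm); the cube at (13, 3.5) does not reach this height (z outside [1.5, 16.5]); Merging all regions: only the r=12 cylinder is present, so the union is just that shape — boundary = 75.18 mm; the cylinder at (-3, 14) is not intersected at this z (z outside [4, 13.5]); Combining (union): only the result so far is present, so the union is just that shape — boundary = 75.18 mm. Overall, the cross-section is a single solid region. Total boundary length (outer) = 75.18 mm.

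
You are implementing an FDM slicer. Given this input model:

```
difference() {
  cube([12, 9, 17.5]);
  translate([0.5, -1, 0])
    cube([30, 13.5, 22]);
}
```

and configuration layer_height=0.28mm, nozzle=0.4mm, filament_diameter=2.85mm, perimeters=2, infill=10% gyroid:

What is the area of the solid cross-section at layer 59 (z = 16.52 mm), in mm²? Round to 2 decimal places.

4.50 mm²

At z = 16.52 mm: the cube is present — its section is the full 12×9 rectangle (area 108.00 mm²); the 30×13.5 cube at (0.5, -1) contributes its full rectangle (area 405.00 mm²); Taking the first minus the rest: starting from the 12×9 cube (108.00 mm²), the 30×13.5 cube at (0.5, -1) partially overlaps it — only the 103.50 mm² overlap (of its 405.00 mm²) is removed, clipping the outline — area = 4.50 mm². Overall, the cross-section is a single solid region. Net area = 4.50 mm².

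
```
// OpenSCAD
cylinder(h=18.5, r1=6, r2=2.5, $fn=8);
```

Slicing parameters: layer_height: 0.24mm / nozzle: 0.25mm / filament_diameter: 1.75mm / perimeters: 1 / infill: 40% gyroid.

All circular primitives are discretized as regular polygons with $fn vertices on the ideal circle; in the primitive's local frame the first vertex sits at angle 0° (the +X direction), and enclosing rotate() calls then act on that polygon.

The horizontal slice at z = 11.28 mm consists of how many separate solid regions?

At z = 11.28 mm: the cone (r1=6→r2=2.5) has section circumradius 3.866 here — a regular 8-gon. The result has 1 disconnected region.

1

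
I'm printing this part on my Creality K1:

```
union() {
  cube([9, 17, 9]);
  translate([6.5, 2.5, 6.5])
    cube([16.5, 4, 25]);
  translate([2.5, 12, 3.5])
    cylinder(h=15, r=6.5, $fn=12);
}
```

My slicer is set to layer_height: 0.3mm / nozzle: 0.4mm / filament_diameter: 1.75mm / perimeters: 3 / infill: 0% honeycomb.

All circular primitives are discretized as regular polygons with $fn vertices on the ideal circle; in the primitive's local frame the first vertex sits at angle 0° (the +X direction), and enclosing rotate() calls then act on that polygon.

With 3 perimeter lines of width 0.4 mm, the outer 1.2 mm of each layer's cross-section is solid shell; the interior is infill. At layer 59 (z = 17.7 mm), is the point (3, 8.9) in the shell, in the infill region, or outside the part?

infill

At z = 17.7 mm: the cube does not reach this height (z outside [0, 9]); the cube at (6.5, 2.5) is present — its section is the full 16.5×4 rectangle; the r=6.5 cylinder at (2.5, 12) contributes a regular 12-gon of circumradius 6.5; Merging all regions: the 2 present regions are separate (no shared area or edge), so areas and boundary lengths simply add and each stays a separate island — 2 connected regions. Overall, the cross-section has 2 separate islands. The nearest boundary edge runs (5.75, 6.37)→(2.50, 5.50); distance from the point to it = 3.15 mm. (Shell/infill is judged within the island containing the point — the largest one.) The point is inside the cross-section and 3.15 mm from the nearest boundary — more than the 1.2 mm shell width (3 × 0.4), so it's in the infill interior.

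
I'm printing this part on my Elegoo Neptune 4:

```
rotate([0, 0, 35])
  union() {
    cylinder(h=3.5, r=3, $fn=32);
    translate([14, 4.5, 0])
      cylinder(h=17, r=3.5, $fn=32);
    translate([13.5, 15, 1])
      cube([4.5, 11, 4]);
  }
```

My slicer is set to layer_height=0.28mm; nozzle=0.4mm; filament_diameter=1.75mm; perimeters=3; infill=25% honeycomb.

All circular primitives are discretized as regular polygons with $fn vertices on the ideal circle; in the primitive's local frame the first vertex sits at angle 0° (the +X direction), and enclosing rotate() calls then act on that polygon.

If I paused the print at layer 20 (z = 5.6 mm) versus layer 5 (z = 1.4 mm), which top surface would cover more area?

Layer 20 (z = 5.6): the cylinder does not reach this height (z outside [0, 3.5]); the r=3.5 cylinder at (14, 4.5) contributes a regular 32-gon of circumradius 3.5 (area = (32/2)·3.500²·sin(360°/32) = 38.24 mm²); the cube at (13.5, 15) is absent (z outside [1, 5]); Merging all regions: only the r=3.5 cylinder at (14, 4.5) is present, so the union is just that shape — area = 38.24 mm²; (whole slice rotated 35° about Z — lengths, areas and connectivity unchanged). So its area = 38.24 mm². Layer 5 (z = 1.4): the cylinder: section is a regular 32-gon, circumradius r=3 (area = (32/2)·3.000²·sin(360°/32) = 28.09 mm²); the r=3.5 cylinder at (14, 4.5) contributes a regular 32-gon of circumradius 3.5 (area = (32/2)·3.500²·sin(360°/32) = 38.24 mm²); the cube at (13.5, 15) (footprint 4.5×11) is included at this height (area 49.50 mm²); Taking the union: the 3 present regions are separate (no shared area or edge), so areas and boundary lengths simply add and each stays a separate island — area = 115.83 mm²; (whole slice rotated 35° about Z — lengths, areas and connectivity unchanged). So its area = 115.83 mm². Layer 5 is larger (115.83 vs 38.24 mm²).

layer 5 (z = 1.4 mm)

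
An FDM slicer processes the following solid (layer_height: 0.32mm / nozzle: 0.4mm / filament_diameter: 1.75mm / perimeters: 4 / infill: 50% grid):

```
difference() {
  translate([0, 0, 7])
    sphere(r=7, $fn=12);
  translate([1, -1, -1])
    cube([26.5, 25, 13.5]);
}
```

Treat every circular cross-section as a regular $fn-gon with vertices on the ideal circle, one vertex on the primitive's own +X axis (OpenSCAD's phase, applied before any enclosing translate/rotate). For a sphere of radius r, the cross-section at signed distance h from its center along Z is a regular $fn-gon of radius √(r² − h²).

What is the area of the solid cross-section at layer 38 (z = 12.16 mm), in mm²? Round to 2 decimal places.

51.34 mm²

At z = 12.16 mm: the r=7 sphere contributes a regular 12-gon of circumradius √(7²−5.16²) = 4.730 (area = (12/2)·4.730²·sin(360°/12) = 67.12 mm²); the 26.5×25 cube at (1, -1) contributes its full rectangle (area 662.50 mm²); After the difference (first − rest): starting from the r=7 sphere (67.12 mm²), the 26.5×25 cube at (1, -1) partially overlaps it — only the 15.78 mm² overlap (of its 662.50 mm²) is removed, clipping the outline — area = 51.34 mm². Overall, the cross-section is a single solid region. Net area = 51.34 mm².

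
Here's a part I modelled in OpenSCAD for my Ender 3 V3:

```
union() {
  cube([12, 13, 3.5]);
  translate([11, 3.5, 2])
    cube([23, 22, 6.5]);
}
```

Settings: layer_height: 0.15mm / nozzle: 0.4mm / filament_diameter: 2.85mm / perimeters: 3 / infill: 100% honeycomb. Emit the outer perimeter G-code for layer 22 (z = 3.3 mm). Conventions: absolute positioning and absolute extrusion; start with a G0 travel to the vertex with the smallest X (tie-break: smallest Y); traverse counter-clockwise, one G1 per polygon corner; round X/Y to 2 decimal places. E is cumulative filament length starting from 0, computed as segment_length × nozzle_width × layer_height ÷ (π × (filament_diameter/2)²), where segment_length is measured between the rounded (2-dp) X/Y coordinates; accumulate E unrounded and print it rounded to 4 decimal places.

At z = 3.3 mm: the 12×13 cube contributes its full rectangle; the 23×22 cube at (11, 3.5) contributes its full rectangle; Taking the union: the regions partially overlap (shared area 9.50 mm²), so overlapping operands fuse into one piece — 1 connected region. The outline is a single polygon with 8 vertices. Extrusion per mm of travel: 0.4 × 0.15 / (π × 1.425²) = 0.009405. Accumulating E over each segment gives final E = 1.1192.

G0 X0.00 Y0.00 Z3.30
G1 X12.00 Y0.00 E0.1129
G1 X12.00 Y3.50 E0.1458
G1 X34.00 Y3.50 E0.3527
G1 X34.00 Y25.50 E0.5596
G1 X11.00 Y25.50 E0.7759
G1 X11.00 Y13.00 E0.8935
G1 X0.00 Y13.00 E0.9970
G1 X0.00 Y0.00 E1.1192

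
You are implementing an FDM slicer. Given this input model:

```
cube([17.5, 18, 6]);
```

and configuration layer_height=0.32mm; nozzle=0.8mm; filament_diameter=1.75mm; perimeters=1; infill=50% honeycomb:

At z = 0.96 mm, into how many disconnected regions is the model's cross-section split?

At z = 0.96 mm: the cube (footprint 17.5×18) is included at this height. The result has 1 disconnected region.

1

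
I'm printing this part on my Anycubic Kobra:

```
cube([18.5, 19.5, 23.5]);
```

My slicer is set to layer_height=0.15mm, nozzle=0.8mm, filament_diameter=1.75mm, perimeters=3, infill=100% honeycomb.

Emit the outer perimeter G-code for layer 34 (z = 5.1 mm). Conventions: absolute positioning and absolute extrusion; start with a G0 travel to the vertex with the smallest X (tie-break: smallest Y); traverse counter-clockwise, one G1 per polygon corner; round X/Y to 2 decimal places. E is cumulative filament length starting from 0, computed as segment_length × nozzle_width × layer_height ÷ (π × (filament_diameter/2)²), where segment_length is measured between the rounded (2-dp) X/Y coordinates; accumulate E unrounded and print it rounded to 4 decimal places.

At z = 5.1 mm: the cube (footprint 18.5×19.5) is included at this height. The outline is a single polygon with 4 vertices. Extrusion per mm of travel: 0.8 × 0.15 / (π × 0.875²) = 0.049890. Accumulating E over each segment gives final E = 3.7917.

G0 X0.00 Y0.00 Z5.10
G1 X18.50 Y0.00 E0.9230
G1 X18.50 Y19.50 E1.8958
G1 X0.00 Y19.50 E2.8188
G1 X0.00 Y0.00 E3.7917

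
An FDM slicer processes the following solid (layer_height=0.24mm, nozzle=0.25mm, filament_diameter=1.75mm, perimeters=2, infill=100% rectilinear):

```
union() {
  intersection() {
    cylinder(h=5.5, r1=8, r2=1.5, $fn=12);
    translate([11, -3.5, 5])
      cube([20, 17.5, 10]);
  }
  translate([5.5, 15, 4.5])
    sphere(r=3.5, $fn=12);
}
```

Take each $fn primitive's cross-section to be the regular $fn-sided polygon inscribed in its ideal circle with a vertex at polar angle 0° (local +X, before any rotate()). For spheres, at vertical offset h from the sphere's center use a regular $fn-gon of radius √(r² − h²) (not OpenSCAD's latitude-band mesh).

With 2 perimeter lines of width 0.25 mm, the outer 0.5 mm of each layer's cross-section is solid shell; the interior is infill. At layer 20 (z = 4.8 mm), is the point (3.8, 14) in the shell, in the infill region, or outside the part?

infill

At z = 4.8 mm: the cone contributes a regular 12-gon of circumradius 2.327 (interpolated between r1=8 and r2=1.5 at t=0.873); the cube at (11, -3.5) is absent (z outside [5, 15]); Taking the intersection: at least one operand is absent at this height, so nothing remains; the r=3.5 sphere at (5.5, 15) slices to a regular 12-gon of circumradius 3.487 (√(r²−h²) with h=0.3 from center); Combining (union): only the r=3.5 sphere at (5.5, 15) is present, so the union is just that shape — 1 connected region. Overall, the cross-section is a single solid region. The nearest boundary edge runs (2.48, 13.26)→(3.76, 11.98); distance from the point to it = 1.46 mm. The point is inside the cross-section and 1.46 mm from the nearest boundary — more than the 0.5 mm shell width (2 × 0.25), so it's in the infill interior.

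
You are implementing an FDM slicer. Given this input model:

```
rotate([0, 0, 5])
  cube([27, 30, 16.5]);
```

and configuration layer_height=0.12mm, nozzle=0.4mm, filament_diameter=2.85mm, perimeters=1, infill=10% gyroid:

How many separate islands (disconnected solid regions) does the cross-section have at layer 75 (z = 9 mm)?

At z = 9 mm: the cube (footprint 27×30) is included at this height; (rotated 5° about Z; rotation is an isometry so areas/perimeters/island counts are preserved). Overall, the cross-section is a single solid region. Island count = 1.

1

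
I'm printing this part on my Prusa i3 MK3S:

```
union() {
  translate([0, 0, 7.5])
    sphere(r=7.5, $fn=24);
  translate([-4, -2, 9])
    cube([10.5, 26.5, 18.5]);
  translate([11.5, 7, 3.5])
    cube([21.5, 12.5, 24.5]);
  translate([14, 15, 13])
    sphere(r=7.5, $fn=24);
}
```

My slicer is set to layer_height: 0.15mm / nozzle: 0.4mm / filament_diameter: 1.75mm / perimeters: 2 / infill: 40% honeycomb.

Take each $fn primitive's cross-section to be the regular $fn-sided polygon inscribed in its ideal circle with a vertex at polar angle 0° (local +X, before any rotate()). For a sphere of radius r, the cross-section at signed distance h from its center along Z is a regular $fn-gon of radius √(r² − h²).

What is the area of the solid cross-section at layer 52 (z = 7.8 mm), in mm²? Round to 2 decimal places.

At z = 7.8 mm: the sphere: section is a regular 24-gon, circumradius = √(r²−h²) = √(7.5²−0.3²) = 7.494 (area = (24/2)·7.494²·sin(360°/24) = 174.42 mm²); the cube at (-4, -2) is not intersected at this z (z outside [9, 27.5]); the cube at (11.5, 7) is present — its section is the full 21.5×12.5 rectangle (area 268.75 mm²); the r=7.5 sphere at (14, 15) slices to a regular 24-gon of circumradius 5.405 (√(r²−h²) with h=5.2 from center) (area = (24/2)·5.405²·sin(360°/24) = 90.72 mm²); Taking the union: the regions partially overlap — summed areas 533.89 mm² minus the doubly-counted overlap 67.79 mm² gives 466.10 mm² — area = 466.10 mm². Overall, the cross-section has 2 separate islands. Net area = 466.10 mm².

466.10 mm²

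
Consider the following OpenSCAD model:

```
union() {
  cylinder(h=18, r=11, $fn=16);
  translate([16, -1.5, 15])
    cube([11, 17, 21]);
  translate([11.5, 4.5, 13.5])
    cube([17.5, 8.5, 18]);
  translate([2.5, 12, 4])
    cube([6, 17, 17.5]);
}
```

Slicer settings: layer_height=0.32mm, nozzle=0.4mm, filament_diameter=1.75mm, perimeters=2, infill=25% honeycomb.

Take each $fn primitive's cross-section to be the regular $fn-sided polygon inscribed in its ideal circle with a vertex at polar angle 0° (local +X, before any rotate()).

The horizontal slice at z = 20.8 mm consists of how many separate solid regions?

2

At z = 20.8 mm: the cylinder is not intersected at this z (z outside [0, 18]); the 11×17 cube at (16, -1.5) contributes its full rectangle; the 17.5×8.5 cube at (11.5, 4.5) contributes its full rectangle; the cube at (2.5, 12) (footprint 6×17) is included at this height; Merging all regions: the regions partially overlap (shared area 93.50 mm²), so overlapping operands fuse into one piece — 2 connected regions. The result has 2 disconnected regions.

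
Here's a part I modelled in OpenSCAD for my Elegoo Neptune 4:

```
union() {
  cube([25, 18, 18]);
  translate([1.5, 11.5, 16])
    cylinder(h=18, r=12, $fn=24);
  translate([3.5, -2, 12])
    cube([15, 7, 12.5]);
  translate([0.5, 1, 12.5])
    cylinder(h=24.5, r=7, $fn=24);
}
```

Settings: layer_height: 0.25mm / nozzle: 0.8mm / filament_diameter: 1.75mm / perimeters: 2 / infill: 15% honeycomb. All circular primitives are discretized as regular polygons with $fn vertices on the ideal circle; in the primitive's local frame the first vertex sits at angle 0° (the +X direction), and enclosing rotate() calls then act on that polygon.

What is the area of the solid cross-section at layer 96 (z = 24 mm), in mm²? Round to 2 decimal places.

583.00 mm²

At z = 24 mm: the cube does not reach this height (z outside [0, 18]); the r=12 cylinder at (1.5, 11.5) contributes a regular 24-gon of circumradius 12 (area = (24/2)·12.000²·sin(360°/24) = 447.24 mm²); the cube at (3.5, -2) (footprint 15×7) is included at this height (area 105.00 mm²); the r=7 cylinder at (0.5, 1) gives a regular 24-gon of circumradius 7 (constant along its height) (area = (24/2)·7.000²·sin(360°/24) = 152.19 mm²); Merging all regions: the regions partially overlap — summed areas 704.42 mm² minus the doubly-counted overlap 121.42 mm² gives 583.00 mm² — area = 583.00 mm². Overall, the cross-section is a single solid region. Net area = 583.00 mm².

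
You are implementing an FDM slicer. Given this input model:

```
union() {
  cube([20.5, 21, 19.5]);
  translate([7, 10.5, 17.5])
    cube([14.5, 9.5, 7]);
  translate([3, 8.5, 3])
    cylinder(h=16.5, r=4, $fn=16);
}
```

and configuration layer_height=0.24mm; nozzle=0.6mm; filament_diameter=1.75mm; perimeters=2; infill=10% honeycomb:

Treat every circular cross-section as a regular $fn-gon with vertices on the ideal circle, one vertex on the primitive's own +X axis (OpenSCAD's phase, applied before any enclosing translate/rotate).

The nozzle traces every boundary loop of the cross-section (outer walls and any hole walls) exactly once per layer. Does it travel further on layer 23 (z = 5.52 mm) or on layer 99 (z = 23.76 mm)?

layer 23 (z = 5.52 mm)

Layer 23 (z = 5.52): the cube is present — its section is the full 20.5×21 rectangle (perimeter 83.00 mm); the cube at (7, 10.5) does not reach this height (z outside [17.5, 24.5]); the r=4 cylinder at (3, 8.5) contributes a regular 16-gon of circumradius 4 (perimeter = 2·16·4.000·sin(180°/16) = 24.97 mm); Taking the union: the regions partially overlap (shared area 45.66 mm²), so the edge portions inside another operand are dropped and the merged outline is re-measured after clipping — boundary = 83.48 mm. So its perimeter = 83.48 mm. Layer 99 (z = 23.76): the cube is absent (z outside [0, 19.5]); the cube at (7, 10.5) is present — its section is the full 14.5×9.5 rectangle (perimeter 48.00 mm); the cylinder at (3, 8.5) does not reach this height (z outside [3, 19.5]); Taking the union: only the 14.5×9.5 cube at (7, 10.5) is present, so the union is just that shape — boundary = 48.00 mm. So its perimeter = 48.00 mm. Layer 23 is larger (83.48 vs 48.00 mm).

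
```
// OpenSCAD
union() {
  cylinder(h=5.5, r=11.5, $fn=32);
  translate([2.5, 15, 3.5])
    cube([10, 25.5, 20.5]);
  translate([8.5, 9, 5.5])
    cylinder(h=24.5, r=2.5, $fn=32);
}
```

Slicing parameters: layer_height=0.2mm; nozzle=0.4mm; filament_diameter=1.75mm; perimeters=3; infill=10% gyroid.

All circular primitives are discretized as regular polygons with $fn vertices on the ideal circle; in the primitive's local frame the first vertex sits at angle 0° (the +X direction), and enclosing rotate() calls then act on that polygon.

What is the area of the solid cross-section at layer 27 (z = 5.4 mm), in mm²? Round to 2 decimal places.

At z = 5.4 mm: the r=11.5 cylinder contributes a regular 32-gon of circumradius 11.5 (area = (32/2)·11.500²·sin(360°/32) = 412.81 mm²); the cube at (2.5, 15) (footprint 10×25.5) is included at this height (area 255.00 mm²); the cylinder at (8.5, 9) is not intersected at this z (z outside [5.5, 30]); Combining (union): the 2 present regions are separate (no shared area or edge), so areas and boundary lengths simply add and each stays a separate island — area = 667.81 mm². Overall, the cross-section has 2 separate islands. Net area = 667.81 mm².

667.81 mm²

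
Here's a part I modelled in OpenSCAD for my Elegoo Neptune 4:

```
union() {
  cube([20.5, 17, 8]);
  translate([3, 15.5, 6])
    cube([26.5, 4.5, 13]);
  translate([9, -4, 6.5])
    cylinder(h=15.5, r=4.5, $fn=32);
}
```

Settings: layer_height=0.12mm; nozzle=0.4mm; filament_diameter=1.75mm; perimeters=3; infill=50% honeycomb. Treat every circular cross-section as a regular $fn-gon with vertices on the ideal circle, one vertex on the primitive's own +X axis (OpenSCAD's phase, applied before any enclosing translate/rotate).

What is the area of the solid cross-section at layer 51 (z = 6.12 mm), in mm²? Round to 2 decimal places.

At z = 6.12 mm: the cube (footprint 20.5×17) is included at this height (area 348.50 mm²); the cube at (3, 15.5) is present — its section is the full 26.5×4.5 rectangle (area 119.25 mm²); the cylinder at (9, -4) is absent (z outside [6.5, 22]); Merging all regions: the regions partially overlap — summed areas 467.75 mm² minus the doubly-counted overlap 26.25 mm² gives 441.50 mm² — area = 441.50 mm². Overall, the cross-section is a single solid region. Net area = 441.50 mm².

441.50 mm²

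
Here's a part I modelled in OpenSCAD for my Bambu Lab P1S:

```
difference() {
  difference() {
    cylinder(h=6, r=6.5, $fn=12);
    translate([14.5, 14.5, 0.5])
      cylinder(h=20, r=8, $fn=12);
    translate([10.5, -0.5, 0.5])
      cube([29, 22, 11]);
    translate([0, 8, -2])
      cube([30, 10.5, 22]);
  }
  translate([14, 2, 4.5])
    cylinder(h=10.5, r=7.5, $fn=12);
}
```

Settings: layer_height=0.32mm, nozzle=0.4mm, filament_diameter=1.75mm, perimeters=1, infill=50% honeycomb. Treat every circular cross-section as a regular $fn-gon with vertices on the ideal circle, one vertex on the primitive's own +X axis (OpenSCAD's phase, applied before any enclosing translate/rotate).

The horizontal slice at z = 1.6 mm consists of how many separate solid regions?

1

At z = 1.6 mm: the r=6.5 cylinder gives a regular 12-gon of circumradius 6.5 (constant along its height); the cylinder at (14.5, 14.5): section is a regular 12-gon, circumradius r=8; the cube at (10.5, -0.5) is present — its section is the full 29×22 rectangle; the 30×10.5 cube at (0, 8) contributes its full rectangle; Subtracting the remaining from the first: starting from the r=6.5 cylinder, the r=8 cylinder at (14.5, 14.5) misses the remaining region (no effect); the 29×22 cube at (10.5, -0.5) misses the remaining region (no effect); the 30×10.5 cube at (0, 8) misses the remaining region (no effect) — 1 connected region; the cylinder at (14, 2) does not reach this height (z outside [4.5, 15]); After the difference (first − rest): none of the subtracted shapes is present at this height, so the result so far is unchanged — 1 connected region. The result has 1 disconnected region.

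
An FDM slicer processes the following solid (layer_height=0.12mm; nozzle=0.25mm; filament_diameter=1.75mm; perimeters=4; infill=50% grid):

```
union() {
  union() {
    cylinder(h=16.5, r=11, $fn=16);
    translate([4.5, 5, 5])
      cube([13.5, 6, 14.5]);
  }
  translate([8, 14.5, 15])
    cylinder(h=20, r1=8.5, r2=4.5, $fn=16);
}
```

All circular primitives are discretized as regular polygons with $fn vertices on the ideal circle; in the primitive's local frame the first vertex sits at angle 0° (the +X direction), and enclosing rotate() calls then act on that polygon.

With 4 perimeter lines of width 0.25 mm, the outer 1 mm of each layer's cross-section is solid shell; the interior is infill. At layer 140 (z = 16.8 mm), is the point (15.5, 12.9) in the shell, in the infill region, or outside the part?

At z = 16.8 mm: the cylinder is not intersected at this z (z outside [0, 16.5]); the 13.5×6 cube at (4.5, 5) contributes its full rectangle; Combining (union): only the 13.5×6 cube at (4.5, 5) is present, so the union is just that shape — 1 connected region; the cone at (8, 14.5) contributes a regular 16-gon of circumradius 8.140 (interpolated between r1=8.5 and r2=4.5 at t=0.090); Merging all regions: the regions partially overlap (shared area 38.46 mm²), so overlapping operands fuse into one piece — 1 connected region. Overall, the cross-section is a single solid region. The nearest boundary edge runs (16.14, 14.50)→(15.52, 11.38); distance from the point to it = 0.32 mm. The point is inside the cross-section, 0.32 mm from the nearest boundary — within the 1 mm shell band (4 × 0.25).

shell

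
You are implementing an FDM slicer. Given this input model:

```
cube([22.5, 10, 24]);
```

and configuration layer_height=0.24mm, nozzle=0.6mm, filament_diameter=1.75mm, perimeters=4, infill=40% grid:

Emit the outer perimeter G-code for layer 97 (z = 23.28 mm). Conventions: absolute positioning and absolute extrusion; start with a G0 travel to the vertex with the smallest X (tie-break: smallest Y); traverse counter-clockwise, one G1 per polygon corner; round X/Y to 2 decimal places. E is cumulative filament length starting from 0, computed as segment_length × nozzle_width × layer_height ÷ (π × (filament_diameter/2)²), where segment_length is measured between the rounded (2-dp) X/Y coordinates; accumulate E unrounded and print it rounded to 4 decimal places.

At z = 23.28 mm: the cube (footprint 22.5×10) is included at this height. The outline is a single polygon with 4 vertices. Extrusion per mm of travel: 0.6 × 0.24 / (π × 0.875²) = 0.059868. Accumulating E over each segment gives final E = 3.8914.

G0 X0.00 Y0.00 Z23.28
G1 X22.50 Y0.00 E1.3470
G1 X22.50 Y10.00 E1.9457
G1 X0.00 Y10.00 E3.2928
G1 X0.00 Y0.00 E3.8914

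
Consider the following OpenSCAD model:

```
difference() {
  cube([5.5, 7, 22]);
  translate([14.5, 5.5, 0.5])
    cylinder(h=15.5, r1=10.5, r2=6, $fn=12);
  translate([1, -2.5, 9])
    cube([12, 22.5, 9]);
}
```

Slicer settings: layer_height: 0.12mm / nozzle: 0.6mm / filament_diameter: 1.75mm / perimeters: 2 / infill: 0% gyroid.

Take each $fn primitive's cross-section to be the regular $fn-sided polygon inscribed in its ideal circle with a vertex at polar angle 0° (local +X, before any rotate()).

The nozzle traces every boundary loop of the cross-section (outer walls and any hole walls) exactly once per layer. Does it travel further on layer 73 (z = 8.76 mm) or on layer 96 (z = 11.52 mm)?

layer 73 (z = 8.76 mm)

Layer 73 (z = 8.76): the cube (footprint 5.5×7) is included at this height (perimeter 25.00 mm); the cone at (14.5, 5.5) (r1=10.5→r2=6) has section circumradius 8.102 here — a regular 12-gon (perimeter = 2·12·8.102·sin(180°/12) = 50.33 mm); the cube at (1, -2.5) is not intersected at this z (z outside [9, 18]); After the difference (first − rest): starting from the 5.5×7 cube, the cone at (14.5, 5.5) misses the remaining region (no effect) — boundary = 25.00 mm. So its perimeter = 25.00 mm. Layer 96 (z = 11.52): the cube is present — its section is the full 5.5×7 rectangle (perimeter 25.00 mm); the cone at (14.5, 5.5): at t=0.711 of its height the radius interpolates to r₁+(r₂−r₁)t = 7.301, giving a regular 12-gon of that circumradius (perimeter = 2·12·7.301·sin(180°/12) = 45.35 mm); the cube at (1, -2.5) (footprint 12×22.5) is included at this height (perimeter 69.00 mm); After the difference (first − rest): starting from the 5.5×7 cube, the cone at (14.5, 5.5) misses the remaining region (no effect); the 12×22.5 cube at (1, -2.5) partially overlaps it — only the 31.50 mm² overlap (of its 270.00 mm²) is removed, clipping the outline — boundary = 16.00 mm. So its perimeter = 16.00 mm. Layer 73 is larger (25.00 vs 16.00 mm).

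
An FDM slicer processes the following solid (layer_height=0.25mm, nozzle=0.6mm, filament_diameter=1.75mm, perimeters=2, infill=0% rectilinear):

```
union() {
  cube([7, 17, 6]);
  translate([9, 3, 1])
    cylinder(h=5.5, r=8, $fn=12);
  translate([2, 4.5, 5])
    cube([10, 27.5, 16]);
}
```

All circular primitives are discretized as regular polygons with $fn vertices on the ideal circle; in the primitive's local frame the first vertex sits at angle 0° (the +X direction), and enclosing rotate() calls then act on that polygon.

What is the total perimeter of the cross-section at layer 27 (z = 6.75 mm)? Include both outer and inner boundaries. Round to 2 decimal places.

At z = 6.75 mm: the cube is absent (z outside [0, 6]); the cylinder at (9, 3) does not reach this height (z outside [1, 6.5]); the 10×27.5 cube at (2, 4.5) contributes its full rectangle (perimeter 75.00 mm); Combining (union): only the 10×27.5 cube at (2, 4.5) is present, so the union is just that shape — boundary = 75.00 mm. Overall, the cross-section is a single solid region. Total boundary length (outer) = 75.00 mm.

75.00 mm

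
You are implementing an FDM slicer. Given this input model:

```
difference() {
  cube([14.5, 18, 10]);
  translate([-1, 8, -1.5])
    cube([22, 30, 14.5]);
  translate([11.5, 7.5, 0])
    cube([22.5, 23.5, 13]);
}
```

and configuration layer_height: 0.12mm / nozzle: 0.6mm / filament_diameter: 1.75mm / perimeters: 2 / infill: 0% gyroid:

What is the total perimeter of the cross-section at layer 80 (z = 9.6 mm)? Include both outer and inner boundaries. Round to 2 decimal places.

At z = 9.6 mm: the cube (footprint 14.5×18) is included at this height (perimeter 65.00 mm); the cube at (-1, 8) is present — its section is the full 22×30 rectangle (perimeter 104.00 mm); the 22.5×23.5 cube at (11.5, 7.5) contributes its full rectangle (perimeter 92.00 mm); Taking the first minus the rest: starting from the 14.5×18 cube, the 22×30 cube at (-1, 8) partially overlaps it — only the 145.00 mm² overlap (of its 660.00 mm²) is removed, clipping the outline; the 22.5×23.5 cube at (11.5, 7.5) partially overlaps it — only the 1.50 mm² overlap (of its 528.75 mm²) is removed, clipping the outline — boundary = 45.00 mm. Overall, the cross-section is a single solid region. Total boundary length (outer) = 45.00 mm.

45.00 mm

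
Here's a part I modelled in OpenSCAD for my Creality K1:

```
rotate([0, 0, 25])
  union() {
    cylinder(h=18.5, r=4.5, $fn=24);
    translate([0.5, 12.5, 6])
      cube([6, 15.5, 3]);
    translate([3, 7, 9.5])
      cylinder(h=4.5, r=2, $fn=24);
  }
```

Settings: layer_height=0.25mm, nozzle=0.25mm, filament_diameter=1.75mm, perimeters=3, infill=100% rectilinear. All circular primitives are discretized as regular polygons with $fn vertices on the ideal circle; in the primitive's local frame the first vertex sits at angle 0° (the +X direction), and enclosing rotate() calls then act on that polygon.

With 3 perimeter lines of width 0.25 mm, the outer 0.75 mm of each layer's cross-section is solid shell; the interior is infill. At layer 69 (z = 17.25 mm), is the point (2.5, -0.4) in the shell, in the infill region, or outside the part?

At z = 17.25 mm: the r=4.5 cylinder gives a regular 24-gon of circumradius 4.5 (constant along its height); the cube at (0.5, 12.5) is absent (z outside [6, 9]); the cylinder at (3, 7) is not intersected at this z (z outside [9.5, 14]); Combining (union): only the r=4.5 cylinder is present, so the union is just that shape — 1 connected region; (whole slice rotated 25° about Z — lengths, areas and connectivity unchanged). Overall, the cross-section is a single solid region. Undo the 25° rotation: the query point maps to (2.097, -1.419) in the un-rotated model frame. The nearest boundary edge runs (3.18, -3.18)→(3.90, -2.25); distance from the point to it = 1.93 mm. The point is inside the cross-section and 1.93 mm from the nearest boundary — more than the 0.75 mm shell width (3 × 0.25), so it's in the infill interior.

infill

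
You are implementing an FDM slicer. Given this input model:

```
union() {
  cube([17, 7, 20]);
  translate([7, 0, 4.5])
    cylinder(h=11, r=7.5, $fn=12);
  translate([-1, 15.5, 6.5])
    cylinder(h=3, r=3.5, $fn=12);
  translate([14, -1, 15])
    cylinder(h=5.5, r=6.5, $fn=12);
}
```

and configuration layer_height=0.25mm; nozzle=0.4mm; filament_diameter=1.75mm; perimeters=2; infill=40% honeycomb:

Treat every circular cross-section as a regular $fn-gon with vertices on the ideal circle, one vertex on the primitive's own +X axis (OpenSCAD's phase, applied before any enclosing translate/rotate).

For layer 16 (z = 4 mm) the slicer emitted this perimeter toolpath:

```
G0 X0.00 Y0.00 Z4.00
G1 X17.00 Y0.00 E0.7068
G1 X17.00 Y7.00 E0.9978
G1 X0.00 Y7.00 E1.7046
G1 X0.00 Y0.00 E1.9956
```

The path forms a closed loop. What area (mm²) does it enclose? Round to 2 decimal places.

Apply the shoelace formula to the sequence of (X, Y) vertices; enclosed area = 119.00 mm².

119.00 mm²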